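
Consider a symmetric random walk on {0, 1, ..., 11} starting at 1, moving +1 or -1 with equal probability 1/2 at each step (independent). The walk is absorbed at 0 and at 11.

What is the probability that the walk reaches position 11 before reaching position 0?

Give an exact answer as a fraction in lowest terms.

Answer: 1/11

Derivation:
Symmetric walk (p = 1/2): the harmonic-function argument gives P(hit 11 before 0 | start at 1) = a/N.
P = 1/11 = 1/11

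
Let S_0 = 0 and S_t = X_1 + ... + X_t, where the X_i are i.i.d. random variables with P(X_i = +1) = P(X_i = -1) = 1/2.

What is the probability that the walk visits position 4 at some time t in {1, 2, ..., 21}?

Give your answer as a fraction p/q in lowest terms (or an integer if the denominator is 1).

Count via complement. Let g(t,s) = #length-t paths at position s with S_1..S_t all ≠ 4.
g(t,s) = g(t-1,s-1) + g(t-1,s+1) for s ≠ 4; g(t,4) = 0.
t=0: g(0,0)=1
t=1: g(1,-1)=1 g(1,1)=1
t=2: g(2,-2)=1 g(2,0)=2 g(2,2)=1
t=3: g(3,-3)=1 g(3,-1)=3 g(3,1)=3 g(3,3)=1
t=4: g(4,-4)=1 g(4,-2)=4 g(4,0)=6 g(4,2)=4
t=5: g(5,-5)=1 g(5,-3)=5 g(5,-1)=10 g(5,1)=10 g(5,3)=4
t=6: g(6,-6)=1 g(6,-4)=6 g(6,-2)=15 g(6,0)=20 g(6,2)=14
t=7: g(7,-7)=1 g(7,-5)=7 g(7,-3)=21 g(7,-1)=35 g(7,1)=34 g(7,3)=14
t=8: g(8,-8)=1 g(8,-6)=8 g(8,-4)=28 g(8,-2)=56 g(8,0)=69 g(8,2)=48
t=9: g(9,-9)=1 g(9,-7)=9 g(9,-5)=36 g(9,-3)=84 g(9,-1)=125 g(9,1)=117 g(9,3)=48
t=10: g(10,-10)=1 g(10,-8)=10 g(10,-6)=45 g(10,-4)=120 g(10,-2)=209 g(10,0)=242 g(10,2)=165
t=11: g(11,-11)=1 g(11,-9)=11 g(11,-7)=55 g(11,-5)=165 g(11,-3)=329 g(11,-1)=451 g(11,1)=407 g(11,3)=165
t=12: g(12,-12)=1 g(12,-10)=12 g(12,-8)=66 g(12,-6)=220 g(12,-4)=494 g(12,-2)=780 g(12,0)=858 g(12,2)=572
t=13: g(13,-13)=1 g(13,-11)=13 g(13,-9)=78 g(13,-7)=286 g(13,-5)=714 g(13,-3)=1274 g(13,-1)=1638 g(13,1)=1430 g(13,3)=572
t=14: g(14,-14)=1 g(14,-12)=14 g(14,-10)=91 g(14,-8)=364 g(14,-6)=1000 g(14,-4)=1988 g(14,-2)=2912 g(14,0)=3068 g(14,2)=2002
t=15: g(15,-15)=1 g(15,-13)=15 g(15,-11)=105 g(15,-9)=455 g(15,-7)=1364 g(15,-5)=2988 g(15,-3)=4900 g(15,-1)=5980 g(15,1)=5070 g(15,3)=2002
t=16: g(16,-16)=1 g(16,-14)=16 g(16,-12)=120 g(16,-10)=560 g(16,-8)=1819 g(16,-6)=4352 g(16,-4)=7888 g(16,-2)=10880 g(16,0)=11050 g(16,2)=7072
t=17: g(17,-17)=1 g(17,-15)=17 g(17,-13)=136 g(17,-11)=680 g(17,-9)=2379 g(17,-7)=6171 g(17,-5)=12240 g(17,-3)=18768 g(17,-1)=21930 g(17,1)=18122 g(17,3)=7072
t=18: g(18,-18)=1 g(18,-16)=18 g(18,-14)=153 g(18,-12)=816 g(18,-10)=3059 g(18,-8)=8550 g(18,-6)=18411 g(18,-4)=31008 g(18,-2)=40698 g(18,0)=40052 g(18,2)=25194
t=19: g(19,-19)=1 g(19,-17)=19 g(19,-15)=171 g(19,-13)=969 g(19,-11)=3875 g(19,-9)=11609 g(19,-7)=26961 g(19,-5)=49419 g(19,-3)=71706 g(19,-1)=80750 g(19,1)=65246 g(19,3)=25194
t=20: g(20,-20)=1 g(20,-18)=20 g(20,-16)=190 g(20,-14)=1140 g(20,-12)=4844 g(20,-10)=15484 g(20,-8)=38570 g(20,-6)=76380 g(20,-4)=121125 g(20,-2)=152456 g(20,0)=145996 g(20,2)=90440
t=21: g(21,-21)=1 g(21,-19)=21 g(21,-17)=210 g(21,-15)=1330 g(21,-13)=5984 g(21,-11)=20328 g(21,-9)=54054 g(21,-7)=114950 g(21,-5)=197505 g(21,-3)=273581 g(21,-1)=298452 g(21,1)=236436 g(21,3)=90440
Paths never hitting 4: Σ_s g(21,s) = 1293292
Paths hitting 4: 2^21 - 1293292 = 803860
P = 803860/2097152 = 200965/524288

Answer: 200965/524288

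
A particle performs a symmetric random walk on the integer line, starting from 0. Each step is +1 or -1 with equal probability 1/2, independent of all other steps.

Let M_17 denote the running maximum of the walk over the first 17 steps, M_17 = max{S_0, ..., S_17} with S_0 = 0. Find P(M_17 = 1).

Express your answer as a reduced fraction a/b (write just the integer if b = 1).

Let M_17 = max(S_0,...,S_17). Use the reflection principle: for j ≥ 1, #{paths with M_17 ≥ j} = #{S_17 ≥ j} + #{S_17 ≥ j+1}.
By reflection, #{M_17 ≥ 1} = #{S_17 ≥ 1} + #{S_17 ≥ 2} = 65536 + 41226 = 106762.
#{M_17 ≥ 2} = #{S_17 ≥ 2} + #{S_17 ≥ 3} = 41226 + 41226 = 82452.
#{M_17 = 1} = 106762 - 82452 = 24310.
P(M_17 = 1) = 24310/131072 = 12155/65536

Answer: 12155/65536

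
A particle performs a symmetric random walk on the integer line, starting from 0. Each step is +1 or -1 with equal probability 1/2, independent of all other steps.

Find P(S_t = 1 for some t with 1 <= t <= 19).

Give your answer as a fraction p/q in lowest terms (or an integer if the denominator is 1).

Answer: 215955/262144

Derivation:
Count via complement. Let g(t,s) = #length-t paths at position s with S_1..S_t all ≠ 1.
g(t,s) = g(t-1,s-1) + g(t-1,s+1) for s ≠ 1; g(t,1) = 0.
t=0: g(0,0)=1
t=1: g(1,-1)=1
t=2: g(2,-2)=1 g(2,0)=1
t=3: g(3,-3)=1 g(3,-1)=2
t=4: g(4,-4)=1 g(4,-2)=3 g(4,0)=2
t=5: g(5,-5)=1 g(5,-3)=4 g(5,-1)=5
t=6: g(6,-6)=1 g(6,-4)=5 g(6,-2)=9 g(6,0)=5
t=7: g(7,-7)=1 g(7,-5)=6 g(7,-3)=14 g(7,-1)=14
t=8: g(8,-8)=1 g(8,-6)=7 g(8,-4)=20 g(8,-2)=28 g(8,0)=14
t=9: g(9,-9)=1 g(9,-7)=8 g(9,-5)=27 g(9,-3)=48 g(9,-1)=42
t=10: g(10,-10)=1 g(10,-8)=9 g(10,-6)=35 g(10,-4)=75 g(10,-2)=90 g(10,0)=42
t=11: g(11,-11)=1 g(11,-9)=10 g(11,-7)=44 g(11,-5)=110 g(11,-3)=165 g(11,-1)=132
t=12: g(12,-12)=1 g(12,-10)=11 g(12,-8)=54 g(12,-6)=154 g(12,-4)=275 g(12,-2)=297 g(12,0)=132
t=13: g(13,-13)=1 g(13,-11)=12 g(13,-9)=65 g(13,-7)=208 g(13,-5)=429 g(13,-3)=572 g(13,-1)=429
t=14: g(14,-14)=1 g(14,-12)=13 g(14,-10)=77 g(14,-8)=273 g(14,-6)=637 g(14,-4)=1001 g(14,-2)=1001 g(14,0)=429
t=15: g(15,-15)=1 g(15,-13)=14 g(15,-11)=90 g(15,-9)=350 g(15,-7)=910 g(15,-5)=1638 g(15,-3)=2002 g(15,-1)=1430
t=16: g(16,-16)=1 g(16,-14)=15 g(16,-12)=104 g(16,-10)=440 g(16,-8)=1260 g(16,-6)=2548 g(16,-4)=3640 g(16,-2)=3432 g(16,0)=1430
t=17: g(17,-17)=1 g(17,-15)=16 g(17,-13)=119 g(17,-11)=544 g(17,-9)=1700 g(17,-7)=3808 g(17,-5)=6188 g(17,-3)=7072 g(17,-1)=4862
t=18: g(18,-18)=1 g(18,-16)=17 g(18,-14)=135 g(18,-12)=663 g(18,-10)=2244 g(18,-8)=5508 g(18,-6)=9996 g(18,-4)=13260 g(18,-2)=11934 g(18,0)=4862
t=19: g(19,-19)=1 g(19,-17)=18 g(19,-15)=152 g(19,-13)=798 g(19,-11)=2907 g(19,-9)=7752 g(19,-7)=15504 g(19,-5)=23256 g(19,-3)=25194 g(19,-1)=16796
Paths never hitting 1: Σ_s g(19,s) = 92378
Paths hitting 1: 2^19 - 92378 = 431910
P = 431910/524288 = 215955/262144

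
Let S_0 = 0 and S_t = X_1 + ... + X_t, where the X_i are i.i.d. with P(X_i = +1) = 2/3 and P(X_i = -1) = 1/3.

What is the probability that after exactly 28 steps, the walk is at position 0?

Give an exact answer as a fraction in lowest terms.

To be at 0 after 28 steps: need exactly 14 steps of +1 and 14 of -1.
Number of such sequences: C(28,14) = 40116600
Each has probability (2/3)^14 · (1/3)^14 = 16384/22876792454961
P = 40116600 · 16384/22876792454961 = 24343347200/847288609443

Answer: 24343347200/847288609443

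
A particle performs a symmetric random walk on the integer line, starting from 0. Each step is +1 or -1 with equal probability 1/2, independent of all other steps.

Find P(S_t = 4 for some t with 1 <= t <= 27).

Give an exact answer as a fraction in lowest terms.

Answer: 1854169/4194304

Derivation:
Count via complement. Let g(t,s) = #length-t paths at position s with S_1..S_t all ≠ 4.
g(t,s) = g(t-1,s-1) + g(t-1,s+1) for s ≠ 4; g(t,4) = 0.
t=0: g(0,0)=1
t=1: g(1,-1)=1 g(1,1)=1
t=2: g(2,-2)=1 g(2,0)=2 g(2,2)=1
t=3: g(3,-3)=1 g(3,-1)=3 g(3,1)=3 g(3,3)=1
t=4: g(4,-4)=1 g(4,-2)=4 g(4,0)=6 g(4,2)=4
t=5: g(5,-5)=1 g(5,-3)=5 g(5,-1)=10 g(5,1)=10 g(5,3)=4
t=6: g(6,-6)=1 g(6,-4)=6 g(6,-2)=15 g(6,0)=20 g(6,2)=14
t=7: g(7,-7)=1 g(7,-5)=7 g(7,-3)=21 g(7,-1)=35 g(7,1)=34 g(7,3)=14
t=8: g(8,-8)=1 g(8,-6)=8 g(8,-4)=28 g(8,-2)=56 g(8,0)=69 g(8,2)=48
t=9: g(9,-9)=1 g(9,-7)=9 g(9,-5)=36 g(9,-3)=84 g(9,-1)=125 g(9,1)=117 g(9,3)=48
t=10: g(10,-10)=1 g(10,-8)=10 g(10,-6)=45 g(10,-4)=120 g(10,-2)=209 g(10,0)=242 g(10,2)=165
t=11: g(11,-11)=1 g(11,-9)=11 g(11,-7)=55 g(11,-5)=165 g(11,-3)=329 g(11,-1)=451 g(11,1)=407 g(11,3)=165
t=12: g(12,-12)=1 g(12,-10)=12 g(12,-8)=66 g(12,-6)=220 g(12,-4)=494 g(12,-2)=780 g(12,0)=858 g(12,2)=572
t=13: g(13,-13)=1 g(13,-11)=13 g(13,-9)=78 g(13,-7)=286 g(13,-5)=714 g(13,-3)=1274 g(13,-1)=1638 g(13,1)=1430 g(13,3)=572
t=14: g(14,-14)=1 g(14,-12)=14 g(14,-10)=91 g(14,-8)=364 g(14,-6)=1000 g(14,-4)=1988 g(14,-2)=2912 g(14,0)=3068 g(14,2)=2002
t=15: g(15,-15)=1 g(15,-13)=15 g(15,-11)=105 g(15,-9)=455 g(15,-7)=1364 g(15,-5)=2988 g(15,-3)=4900 g(15,-1)=5980 g(15,1)=5070 g(15,3)=2002
t=16: g(16,-16)=1 g(16,-14)=16 g(16,-12)=120 g(16,-10)=560 g(16,-8)=1819 g(16,-6)=4352 g(16,-4)=7888 g(16,-2)=10880 g(16,0)=11050 g(16,2)=7072
t=17: g(17,-17)=1 g(17,-15)=17 g(17,-13)=136 g(17,-11)=680 g(17,-9)=2379 g(17,-7)=6171 g(17,-5)=12240 g(17,-3)=18768 g(17,-1)=21930 g(17,1)=18122 g(17,3)=7072
t=18: g(18,-18)=1 g(18,-16)=18 g(18,-14)=153 g(18,-12)=816 g(18,-10)=3059 g(18,-8)=8550 g(18,-6)=18411 g(18,-4)=31008 g(18,-2)=40698 g(18,0)=40052 g(18,2)=25194
t=19: g(19,-19)=1 g(19,-17)=19 g(19,-15)=171 g(19,-13)=969 g(19,-11)=3875 g(19,-9)=11609 g(19,-7)=26961 g(19,-5)=49419 g(19,-3)=71706 g(19,-1)=80750 g(19,1)=65246 g(19,3)=25194
t=20: g(20,-20)=1 g(20,-18)=20 g(20,-16)=190 g(20,-14)=1140 g(20,-12)=4844 g(20,-10)=15484 g(20,-8)=38570 g(20,-6)=76380 g(20,-4)=121125 g(20,-2)=152456 g(20,0)=145996 g(20,2)=90440
t=21: g(21,-21)=1 g(21,-19)=21 g(21,-17)=210 g(21,-15)=1330 g(21,-13)=5984 g(21,-11)=20328 g(21,-9)=54054 g(21,-7)=114950 g(21,-5)=197505 g(21,-3)=273581 g(21,-1)=298452 g(21,1)=236436 g(21,3)=90440
t=22: g(22,-22)=1 g(22,-20)=22 g(22,-18)=231 g(22,-16)=1540 g(22,-14)=7314 g(22,-12)=26312 g(22,-10)=74382 g(22,-8)=169004 g(22,-6)=312455 g(22,-4)=471086 g(22,-2)=572033 g(22,0)=534888 g(22,2)=326876
t=23: g(23,-23)=1 g(23,-21)=23 g(23,-19)=253 g(23,-17)=1771 g(23,-15)=8854 g(23,-13)=33626 g(23,-11)=100694 g(23,-9)=243386 g(23,-7)=481459 g(23,-5)=783541 g(23,-3)=1043119 g(23,-1)=1106921 g(23,1)=861764 g(23,3)=326876
t=24: g(24,-24)=1 g(24,-22)=24 g(24,-20)=276 g(24,-18)=2024 g(24,-16)=10625 g(24,-14)=42480 g(24,-12)=134320 g(24,-10)=344080 g(24,-8)=724845 g(24,-6)=1265000 g(24,-4)=1826660 g(24,-2)=2150040 g(24,0)=1968685 g(24,2)=1188640
t=25: g(25,-25)=1 g(25,-23)=25 g(25,-21)=300 g(25,-19)=2300 g(25,-17)=12649 g(25,-15)=53105 g(25,-13)=176800 g(25,-11)=478400 g(25,-9)=1068925 g(25,-7)=1989845 g(25,-5)=3091660 g(25,-3)=3976700 g(25,-1)=4118725 g(25,1)=3157325 g(25,3)=1188640
t=26: g(26,-26)=1 g(26,-24)=26 g(26,-22)=325 g(26,-20)=2600 g(26,-18)=14949 g(26,-16)=65754 g(26,-14)=229905 g(26,-12)=655200 g(26,-10)=1547325 g(26,-8)=3058770 g(26,-6)=5081505 g(26,-4)=7068360 g(26,-2)=8095425 g(26,0)=7276050 g(26,2)=4345965
t=27: g(27,-27)=1 g(27,-25)=27 g(27,-23)=351 g(27,-21)=2925 g(27,-19)=17549 g(27,-17)=80703 g(27,-15)=295659 g(27,-13)=885105 g(27,-11)=2202525 g(27,-9)=4606095 g(27,-7)=8140275 g(27,-5)=12149865 g(27,-3)=15163785 g(27,-1)=15371475 g(27,1)=11622015 g(27,3)=4345965
Paths never hitting 4: Σ_s g(27,s) = 74884320
Paths hitting 4: 2^27 - 74884320 = 59333408
P = 59333408/134217728 = 1854169/4194304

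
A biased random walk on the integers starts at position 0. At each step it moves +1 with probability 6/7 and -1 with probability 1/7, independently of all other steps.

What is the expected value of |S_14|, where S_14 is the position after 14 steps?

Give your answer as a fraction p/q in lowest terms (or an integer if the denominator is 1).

S_14 takes values m ≡ 0 (mod 2) with |m| ≤ 14; P(S_14=m) = C(14,(14+m)/2) · (6/7)^((14+m)/2) · (1/7)^((14-m)/2).
Distribution: P(S=-14)=1/678223072849, P(S=-12)=12/96889010407, P(S=-10)=468/96889010407, P(S=-8)=11232/96889010407, P(S=-6)=185328/96889010407, P(S=-4)=2223936/96889010407, P(S=-2)=20015424/96889010407, P(S=0)=960740352/678223072849, P(S=2)=720555264/96889010407, P(S=4)=2882221056/96889010407, P(S=6)=8646663168/96889010407, P(S=8)=18865446912/96889010407, P(S=10)=28298170368/96889010407, P(S=12)=26121388032/96889010407, P(S=14)=78364164096/678223072849
E[|S_14|] = Σ_m |m|·P(S_14=m) = 968990370554/96889010407

Answer: 968990370554/96889010407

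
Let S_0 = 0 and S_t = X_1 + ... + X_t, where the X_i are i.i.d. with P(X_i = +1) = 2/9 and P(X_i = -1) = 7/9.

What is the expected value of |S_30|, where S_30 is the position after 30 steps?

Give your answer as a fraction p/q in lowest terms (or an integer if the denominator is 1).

Answer: 26168970750094086089918558450/1570042899082081611640534563

Derivation:
S_30 takes values m ≡ 0 (mod 2) with |m| ≤ 30; P(S_30=m) = C(30,(30+m)/2) · (2/9)^((30+m)/2) · (7/9)^((30-m)/2).
Distribution: P(S=-30)=22539340290692258087863249/42391158275216203514294433201, P(S=-28)=64398115116263594536752140/14130386091738734504764811067, P(S=-26)=266792191195949177366544580/14130386091738734504764811067, P(S=-24)=2134337529567593418932356640/42391158275216203514294433201, P(S=-22)=152452680683399529923739760/1570042899082081611640534563, P(S=-20)=226501125586765015886699072/1570042899082081611640534563, P(S=-18)=808932591381303628166782400/4710128697246244834921603689, P(S=-16)=264141254328588939809561600/1570042899082081611640534563, P(S=-14)=216973173198483771986425600/1570042899082081611640534563, P(S=-12)=1363831374390469423914675200/14130386091738734504764811067, P(S=-10)=272766274878093884782935040/4710128697246244834921603689, P(S=-8)=141696766170438381705420800/4710128697246244834921603689, P(S=-6)=192302754088452089457356800/14130386091738734504764811067, P(S=-4)=8452868311580311624499200/1570042899082081611640534563, P(S=-2)=2932627781568679543193600/1570042899082081611640534563, P(S=0)=2681259686005649868062720/4710128697246244834921603689, P(S=2)=239398186250504452505600/1570042899082081611640534563, P(S=4)=56328985000118694707200/1570042899082081611640534563, P(S=6)=104610972143077575884800/14130386091738734504764811067, P(S=8)=6292389301839252684800/4710128697246244834921603689, P(S=10)=988804033146168279040/4710128697246244834921603689, P(S=12)=403593482916803379200/14130386091738734504764811067, P(S=14)=5241473804114329600/1570042899082081611640534563, P(S=16)=520891806620057600/1570042899082081611640534563, P(S=18)=130222951655014400/4710128697246244834921603689, P(S=20)=2976524609257472/1570042899082081611640534563, P(S=22)=163545308200960/1570042899082081611640534563, P(S=24)=186908923658240/42391158275216203514294433201, P(S=26)=1907233914880/14130386091738734504764811067, P(S=28)=37580963840/14130386091738734504764811067, P(S=30)=1073741824/42391158275216203514294433201
E[|S_30|] = Σ_m |m|·P(S_30=m) = 26168970750094086089918558450/1570042899082081611640534563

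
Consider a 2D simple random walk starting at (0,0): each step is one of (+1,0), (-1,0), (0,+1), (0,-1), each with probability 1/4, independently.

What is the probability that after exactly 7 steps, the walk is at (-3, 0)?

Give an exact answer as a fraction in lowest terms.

Answer: 441/16384

Derivation:
Let h be the number of horizontal steps (so 7-h are vertical). To end at (-3,0) need (h-3)/2 right-steps and ((7-h)+0)/2 up-steps.
Sum over h with 3 ≤ h ≤ 7, h ≡ 1 (mod 2), 7-h ≡ 0 (mod 2):
h=3: C(7,3)·C(3,0)·C(4,2) = 35·1·6 = 210
h=5: C(7,5)·C(5,1)·C(2,1) = 21·5·2 = 210
h=7: C(7,7)·C(7,2)·C(0,0) = 1·21·1 = 21
Total favorable: 441
Total paths: 4^7 = 16384
P = 441/16384 = 441/16384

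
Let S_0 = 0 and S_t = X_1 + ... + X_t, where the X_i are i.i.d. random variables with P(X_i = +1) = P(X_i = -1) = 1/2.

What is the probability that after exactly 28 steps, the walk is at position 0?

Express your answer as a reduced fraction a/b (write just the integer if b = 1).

To return to 0 after 28 steps: need exactly 14 steps of +1 and 14 of -1.
Favorable paths: C(28,14) = 40116600
Total paths: 2^28 = 268435456
P = 40116600/268435456 = 5014575/33554432

Answer: 5014575/33554432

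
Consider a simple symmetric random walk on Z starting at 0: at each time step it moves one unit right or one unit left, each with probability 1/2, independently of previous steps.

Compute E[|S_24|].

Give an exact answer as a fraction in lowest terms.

S_24 takes values m ≡ 0 (mod 2) with |m| ≤ 24; P(S_24=m) = C(24,(24+m)/2)/2^24.
Total paths: 2^24 = 16777216
Distribution: P(S=-24)=1/16777216, P(S=-22)=24/16777216, P(S=-20)=276/16777216, P(S=-18)=2024/16777216, P(S=-16)=10626/16777216, P(S=-14)=42504/16777216, P(S=-12)=134596/16777216, P(S=-10)=346104/16777216, P(S=-8)=735471/16777216, P(S=-6)=1307504/16777216, P(S=-4)=1961256/16777216, P(S=-2)=2496144/16777216, P(S=0)=2704156/16777216, P(S=2)=2496144/16777216, P(S=4)=1961256/16777216, P(S=6)=1307504/16777216, P(S=8)=735471/16777216, P(S=10)=346104/16777216, P(S=12)=134596/16777216, P(S=14)=42504/16777216, P(S=16)=10626/16777216, P(S=18)=2024/16777216, P(S=20)=276/16777216, P(S=22)=24/16777216, P(S=24)=1/16777216
E[|S_24|] = Σ_m |m|·P(S_24=m) = 64899744/16777216 = 2028117/524288

Answer: 2028117/524288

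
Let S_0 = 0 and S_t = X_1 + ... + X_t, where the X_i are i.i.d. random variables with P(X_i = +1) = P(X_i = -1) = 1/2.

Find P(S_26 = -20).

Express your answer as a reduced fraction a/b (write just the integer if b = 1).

Answer: 325/8388608

Derivation:
To reach position -20 after 26 steps: need 3 steps of +1 and 23 of -1.
Favorable paths: C(26,3) = 2600
Total paths: 2^26 = 67108864
P = 2600/67108864 = 325/8388608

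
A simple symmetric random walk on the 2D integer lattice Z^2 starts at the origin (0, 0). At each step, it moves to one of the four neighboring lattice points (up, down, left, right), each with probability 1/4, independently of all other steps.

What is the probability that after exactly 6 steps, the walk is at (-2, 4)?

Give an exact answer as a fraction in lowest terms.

Answer: 15/4096

Derivation:
Let h be the number of horizontal steps (so 6-h are vertical). To end at (-2,4) need (h-2)/2 right-steps and ((6-h)+4)/2 up-steps.
Sum over h with 2 ≤ h ≤ 2, h ≡ 0 (mod 2), 6-h ≡ 0 (mod 2):
h=2: C(6,2)·C(2,0)·C(4,4) = 15·1·1 = 15
Total favorable: 15
Total paths: 4^6 = 4096
P = 15/4096 = 15/4096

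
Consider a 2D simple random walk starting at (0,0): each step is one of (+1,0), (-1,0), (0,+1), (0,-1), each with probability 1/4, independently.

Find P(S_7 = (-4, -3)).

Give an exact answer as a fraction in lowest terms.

Let h be the number of horizontal steps (so 7-h are vertical). To end at (-4,-3) need (h-4)/2 right-steps and ((7-h)-3)/2 up-steps.
Sum over h with 4 ≤ h ≤ 4, h ≡ 0 (mod 2), 7-h ≡ 1 (mod 2):
h=4: C(7,4)·C(4,0)·C(3,0) = 35·1·1 = 35
Total favorable: 35
Total paths: 4^7 = 16384
P = 35/16384 = 35/16384

Answer: 35/16384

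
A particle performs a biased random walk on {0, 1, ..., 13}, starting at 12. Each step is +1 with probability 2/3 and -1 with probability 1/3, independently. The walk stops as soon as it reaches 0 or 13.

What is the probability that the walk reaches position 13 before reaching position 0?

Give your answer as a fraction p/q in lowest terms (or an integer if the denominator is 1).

Biased walk: p = 2/3, q = 1/3, r = q/p = 1/2
Gambler's ruin: P(hit 13 before 0 | start at 12) = (1 - r^a)/(1 - r^N)
r^12 = 1/4096; r^13 = 1/8192
P = (1 - 1/4096) / (1 - 1/8192) = 4095/4096 / 8191/8192 = 8190/8191

Answer: 8190/8191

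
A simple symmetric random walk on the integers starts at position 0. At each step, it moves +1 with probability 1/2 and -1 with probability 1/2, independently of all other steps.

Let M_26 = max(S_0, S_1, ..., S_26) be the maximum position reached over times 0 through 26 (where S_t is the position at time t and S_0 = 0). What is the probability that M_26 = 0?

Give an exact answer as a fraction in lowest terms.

Let M_26 = max(S_0,...,S_26). Use the reflection principle: for j ≥ 1, #{paths with M_26 ≥ j} = #{S_26 ≥ j} + #{S_26 ≥ j+1}.
P(M_26 ≥ 0) = 1 since S_0 = 0, so #{M_26 ≥ 0} = 67108864.
#{M_26 ≥ 1} = #{S_26 ≥ 1} + #{S_26 ≥ 2} = 28354132 + 28354132 = 56708264.
#{M_26 = 0} = 67108864 - 56708264 = 10400600.
P(M_26 = 0) = 10400600/67108864 = 1300075/8388608

Answer: 1300075/8388608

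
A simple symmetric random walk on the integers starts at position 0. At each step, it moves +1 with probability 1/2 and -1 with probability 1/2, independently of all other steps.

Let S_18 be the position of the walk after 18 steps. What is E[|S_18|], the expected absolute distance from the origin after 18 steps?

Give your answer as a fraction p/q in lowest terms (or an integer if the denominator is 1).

Answer: 109395/32768

Derivation:
S_18 takes values m ≡ 0 (mod 2) with |m| ≤ 18; P(S_18=m) = C(18,(18+m)/2)/2^18.
Total paths: 2^18 = 262144
Distribution: P(S=-18)=1/262144, P(S=-16)=18/262144, P(S=-14)=153/262144, P(S=-12)=816/262144, P(S=-10)=3060/262144, P(S=-8)=8568/262144, P(S=-6)=18564/262144, P(S=-4)=31824/262144, P(S=-2)=43758/262144, P(S=0)=48620/262144, P(S=2)=43758/262144, P(S=4)=31824/262144, P(S=6)=18564/262144, P(S=8)=8568/262144, P(S=10)=3060/262144, P(S=12)=816/262144, P(S=14)=153/262144, P(S=16)=18/262144, P(S=18)=1/262144
E[|S_18|] = Σ_m |m|·P(S_18=m) = 875160/262144 = 109395/32768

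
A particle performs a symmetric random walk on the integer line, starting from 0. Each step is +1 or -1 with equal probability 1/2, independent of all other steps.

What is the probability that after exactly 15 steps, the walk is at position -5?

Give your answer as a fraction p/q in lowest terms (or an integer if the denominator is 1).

To reach position -5 after 15 steps: need 5 steps of +1 and 10 of -1.
Favorable paths: C(15,5) = 3003
Total paths: 2^15 = 32768
P = 3003/32768 = 3003/32768

Answer: 3003/32768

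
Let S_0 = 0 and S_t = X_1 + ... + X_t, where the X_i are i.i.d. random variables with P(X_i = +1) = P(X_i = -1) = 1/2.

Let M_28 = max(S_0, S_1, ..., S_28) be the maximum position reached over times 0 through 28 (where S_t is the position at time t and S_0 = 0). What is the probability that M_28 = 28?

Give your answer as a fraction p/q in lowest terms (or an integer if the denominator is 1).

Let M_28 = max(S_0,...,S_28). Use the reflection principle: for j ≥ 1, #{paths with M_28 ≥ j} = #{S_28 ≥ j} + #{S_28 ≥ j+1}.
By reflection, #{M_28 ≥ 28} = #{S_28 ≥ 28} + #{S_28 ≥ 29} = 1 + 0 = 1.
#{M_28 ≥ 29} = #{S_28 ≥ 29} + #{S_28 ≥ 30} = 0 + 0 = 0.
#{M_28 = 28} = 1 - 0 = 1.
P(M_28 = 28) = 1/268435456 = 1/268435456

Answer: 1/268435456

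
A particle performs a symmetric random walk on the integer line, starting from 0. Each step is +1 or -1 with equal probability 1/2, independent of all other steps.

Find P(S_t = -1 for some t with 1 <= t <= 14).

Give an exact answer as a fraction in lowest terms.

Count via complement. Let g(t,s) = #length-t paths at position s with S_1..S_t all ≠ -1.
g(t,s) = g(t-1,s-1) + g(t-1,s+1) for s ≠ -1; g(t,-1) = 0.
t=0: g(0,0)=1
t=1: g(1,1)=1
t=2: g(2,0)=1 g(2,2)=1
t=3: g(3,1)=2 g(3,3)=1
t=4: g(4,0)=2 g(4,2)=3 g(4,4)=1
t=5: g(5,1)=5 g(5,3)=4 g(5,5)=1
t=6: g(6,0)=5 g(6,2)=9 g(6,4)=5 g(6,6)=1
t=7: g(7,1)=14 g(7,3)=14 g(7,5)=6 g(7,7)=1
t=8: g(8,0)=14 g(8,2)=28 g(8,4)=20 g(8,6)=7 g(8,8)=1
t=9: g(9,1)=42 g(9,3)=48 g(9,5)=27 g(9,7)=8 g(9,9)=1
t=10: g(10,0)=42 g(10,2)=90 g(10,4)=75 g(10,6)=35 g(10,8)=9 g(10,10)=1
t=11: g(11,1)=132 g(11,3)=165 g(11,5)=110 g(11,7)=44 g(11,9)=10 g(11,11)=1
t=12: g(12,0)=132 g(12,2)=297 g(12,4)=275 g(12,6)=154 g(12,8)=54 g(12,10)=11 g(12,12)=1
t=13: g(13,1)=429 g(13,3)=572 g(13,5)=429 g(13,7)=208 g(13,9)=65 g(13,11)=12 g(13,13)=1
t=14: g(14,0)=429 g(14,2)=1001 g(14,4)=1001 g(14,6)=637 g(14,8)=273 g(14,10)=77 g(14,12)=13 g(14,14)=1
Paths never hitting -1: Σ_s g(14,s) = 3432
Paths hitting -1: 2^14 - 3432 = 12952
P = 12952/16384 = 1619/2048

Answer: 1619/2048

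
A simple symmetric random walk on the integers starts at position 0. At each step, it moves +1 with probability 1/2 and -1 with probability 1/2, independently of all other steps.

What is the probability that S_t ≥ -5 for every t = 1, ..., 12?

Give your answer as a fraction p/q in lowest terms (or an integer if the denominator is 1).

Answer: 1859/2048

Derivation:
Let f(t,s) = #length-t paths at position s with S_1..S_t all ≥ -5.
f(t,s) = f(t-1,s-1) + f(t-1,s+1) for s ≥ -5; f(t,s) = 0 for s < -5.
t=0: f(0,0)=1
t=1: f(1,-1)=1 f(1,1)=1
t=2: f(2,-2)=1 f(2,0)=2 f(2,2)=1
t=3: f(3,-3)=1 f(3,-1)=3 f(3,1)=3 f(3,3)=1
t=4: f(4,-4)=1 f(4,-2)=4 f(4,0)=6 f(4,2)=4 f(4,4)=1
t=5: f(5,-5)=1 f(5,-3)=5 f(5,-1)=10 f(5,1)=10 f(5,3)=5 f(5,5)=1
t=6: f(6,-4)=6 f(6,-2)=15 f(6,0)=20 f(6,2)=15 f(6,4)=6 f(6,6)=1
t=7: f(7,-5)=6 f(7,-3)=21 f(7,-1)=35 f(7,1)=35 f(7,3)=21 f(7,5)=7 f(7,7)=1
t=8: f(8,-4)=27 f(8,-2)=56 f(8,0)=70 f(8,2)=56 f(8,4)=28 f(8,6)=8 f(8,8)=1
t=9: f(9,-5)=27 f(9,-3)=83 f(9,-1)=126 f(9,1)=126 f(9,3)=84 f(9,5)=36 f(9,7)=9 f(9,9)=1
t=10: f(10,-4)=110 f(10,-2)=209 f(10,0)=252 f(10,2)=210 f(10,4)=120 f(10,6)=45 f(10,8)=10 f(10,10)=1
t=11: f(11,-5)=110 f(11,-3)=319 f(11,-1)=461 f(11,1)=462 f(11,3)=330 f(11,5)=165 f(11,7)=55 f(11,9)=11 f(11,11)=1
t=12: f(12,-4)=429 f(12,-2)=780 f(12,0)=923 f(12,2)=792 f(12,4)=495 f(12,6)=220 f(12,8)=66 f(12,10)=12 f(12,12)=1
Σ_s f(12,s) = 3718
P = 3718/4096 = 1859/2048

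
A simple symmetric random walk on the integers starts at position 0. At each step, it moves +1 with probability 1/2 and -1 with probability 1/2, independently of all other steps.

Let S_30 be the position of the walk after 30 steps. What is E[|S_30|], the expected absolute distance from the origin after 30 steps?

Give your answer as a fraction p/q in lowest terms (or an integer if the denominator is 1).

Answer: 145422675/33554432

Derivation:
S_30 takes values m ≡ 0 (mod 2) with |m| ≤ 30; P(S_30=m) = C(30,(30+m)/2)/2^30.
Total paths: 2^30 = 1073741824
Distribution: P(S=-30)=1/1073741824, P(S=-28)=30/1073741824, P(S=-26)=435/1073741824, P(S=-24)=4060/1073741824, P(S=-22)=27405/1073741824, P(S=-20)=142506/1073741824, P(S=-18)=593775/1073741824, P(S=-16)=2035800/1073741824, P(S=-14)=5852925/1073741824, P(S=-12)=14307150/1073741824, P(S=-10)=30045015/1073741824, P(S=-8)=54627300/1073741824, P(S=-6)=86493225/1073741824, P(S=-4)=119759850/1073741824, P(S=-2)=145422675/1073741824, P(S=0)=155117520/1073741824, P(S=2)=145422675/1073741824, P(S=4)=119759850/1073741824, P(S=6)=86493225/1073741824, P(S=8)=54627300/1073741824, P(S=10)=30045015/1073741824, P(S=12)=14307150/1073741824, P(S=14)=5852925/1073741824, P(S=16)=2035800/1073741824, P(S=18)=593775/1073741824, P(S=20)=142506/1073741824, P(S=22)=27405/1073741824, P(S=24)=4060/1073741824, P(S=26)=435/1073741824, P(S=28)=30/1073741824, P(S=30)=1/1073741824
E[|S_30|] = Σ_m |m|·P(S_30=m) = 4653525600/1073741824 = 145422675/33554432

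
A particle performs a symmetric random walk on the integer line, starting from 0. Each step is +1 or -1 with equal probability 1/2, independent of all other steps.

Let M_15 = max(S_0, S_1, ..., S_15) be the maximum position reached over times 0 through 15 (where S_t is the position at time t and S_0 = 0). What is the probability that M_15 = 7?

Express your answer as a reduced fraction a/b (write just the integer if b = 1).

Let M_15 = max(S_0,...,S_15). Use the reflection principle: for j ≥ 1, #{paths with M_15 ≥ j} = #{S_15 ≥ j} + #{S_15 ≥ j+1}.
By reflection, #{M_15 ≥ 7} = #{S_15 ≥ 7} + #{S_15 ≥ 8} = 1941 + 576 = 2517.
#{M_15 ≥ 8} = #{S_15 ≥ 8} + #{S_15 ≥ 9} = 576 + 576 = 1152.
#{M_15 = 7} = 2517 - 1152 = 1365.
P(M_15 = 7) = 1365/32768 = 1365/32768

Answer: 1365/32768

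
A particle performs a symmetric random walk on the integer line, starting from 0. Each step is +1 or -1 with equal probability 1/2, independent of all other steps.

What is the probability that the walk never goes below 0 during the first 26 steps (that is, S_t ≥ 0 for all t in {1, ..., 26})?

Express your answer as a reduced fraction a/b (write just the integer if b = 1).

Answer: 1300075/8388608

Derivation:
Let f(t,s) = #length-t paths at position s with S_1..S_t all ≥ 0.
f(t,s) = f(t-1,s-1) + f(t-1,s+1) for s ≥ 0; f(t,s) = 0 for s < 0.
t=0: f(0,0)=1
t=1: f(1,1)=1
t=2: f(2,0)=1 f(2,2)=1
t=3: f(3,1)=2 f(3,3)=1
t=4: f(4,0)=2 f(4,2)=3 f(4,4)=1
t=5: f(5,1)=5 f(5,3)=4 f(5,5)=1
t=6: f(6,0)=5 f(6,2)=9 f(6,4)=5 f(6,6)=1
t=7: f(7,1)=14 f(7,3)=14 f(7,5)=6 f(7,7)=1
t=8: f(8,0)=14 f(8,2)=28 f(8,4)=20 f(8,6)=7 f(8,8)=1
t=9: f(9,1)=42 f(9,3)=48 f(9,5)=27 f(9,7)=8 f(9,9)=1
t=10: f(10,0)=42 f(10,2)=90 f(10,4)=75 f(10,6)=35 f(10,8)=9 f(10,10)=1
t=11: f(11,1)=132 f(11,3)=165 f(11,5)=110 f(11,7)=44 f(11,9)=10 f(11,11)=1
t=12: f(12,0)=132 f(12,2)=297 f(12,4)=275 f(12,6)=154 f(12,8)=54 f(12,10)=11 f(12,12)=1
t=13: f(13,1)=429 f(13,3)=572 f(13,5)=429 f(13,7)=208 f(13,9)=65 f(13,11)=12 f(13,13)=1
t=14: f(14,0)=429 f(14,2)=1001 f(14,4)=1001 f(14,6)=637 f(14,8)=273 f(14,10)=77 f(14,12)=13 f(14,14)=1
t=15: f(15,1)=1430 f(15,3)=2002 f(15,5)=1638 f(15,7)=910 f(15,9)=350 f(15,11)=90 f(15,13)=14 f(15,15)=1
t=16: f(16,0)=1430 f(16,2)=3432 f(16,4)=3640 f(16,6)=2548 f(16,8)=1260 f(16,10)=440 f(16,12)=104 f(16,14)=15 f(16,16)=1
t=17: f(17,1)=4862 f(17,3)=7072 f(17,5)=6188 f(17,7)=3808 f(17,9)=1700 f(17,11)=544 f(17,13)=119 f(17,15)=16 f(17,17)=1
t=18: f(18,0)=4862 f(18,2)=11934 f(18,4)=13260 f(18,6)=9996 f(18,8)=5508 f(18,10)=2244 f(18,12)=663 f(18,14)=135 f(18,16)=17 f(18,18)=1
t=19: f(19,1)=16796 f(19,3)=25194 f(19,5)=23256 f(19,7)=15504 f(19,9)=7752 f(19,11)=2907 f(19,13)=798 f(19,15)=152 f(19,17)=18 f(19,19)=1
t=20: f(20,0)=16796 f(20,2)=41990 f(20,4)=48450 f(20,6)=38760 f(20,8)=23256 f(20,10)=10659 f(20,12)=3705 f(20,14)=950 f(20,16)=170 f(20,18)=19 f(20,20)=1
t=21: f(21,1)=58786 f(21,3)=90440 f(21,5)=87210 f(21,7)=62016 f(21,9)=33915 f(21,11)=14364 f(21,13)=4655 f(21,15)=1120 f(21,17)=189 f(21,19)=20 f(21,21)=1
t=22: f(22,0)=58786 f(22,2)=149226 f(22,4)=177650 f(22,6)=149226 f(22,8)=95931 f(22,10)=48279 f(22,12)=19019 f(22,14)=5775 f(22,16)=1309 f(22,18)=209 f(22,20)=21 f(22,22)=1
t=23: f(23,1)=208012 f(23,3)=326876 f(23,5)=326876 f(23,7)=245157 f(23,9)=144210 f(23,11)=67298 f(23,13)=24794 f(23,15)=7084 f(23,17)=1518 f(23,19)=230 f(23,21)=22 f(23,23)=1
t=24: f(24,0)=208012 f(24,2)=534888 f(24,4)=653752 f(24,6)=572033 f(24,8)=389367 f(24,10)=211508 f(24,12)=92092 f(24,14)=31878 f(24,16)=8602 f(24,18)=1748 f(24,20)=252 f(24,22)=23 f(24,24)=1
t=25: f(25,1)=742900 f(25,3)=1188640 f(25,5)=1225785 f(25,7)=961400 f(25,9)=600875 f(25,11)=303600 f(25,13)=123970 f(25,15)=40480 f(25,17)=10350 f(25,19)=2000 f(25,21)=275 f(25,23)=24 f(25,25)=1
t=26: f(26,0)=742900 f(26,2)=1931540 f(26,4)=2414425 f(26,6)=2187185 f(26,8)=1562275 f(26,10)=904475 f(26,12)=427570 f(26,14)=164450 f(26,16)=50830 f(26,18)=12350 f(26,20)=2275 f(26,22)=299 f(26,24)=25 f(26,26)=1
Σ_s f(26,s) = 10400600
P = 10400600/67108864 = 1300075/8388608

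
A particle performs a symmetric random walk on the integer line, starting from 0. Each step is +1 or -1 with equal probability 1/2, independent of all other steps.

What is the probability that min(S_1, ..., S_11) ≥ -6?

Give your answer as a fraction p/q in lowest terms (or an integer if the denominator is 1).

Let f(t,s) = #length-t paths at position s with S_1..S_t all ≥ -6.
f(t,s) = f(t-1,s-1) + f(t-1,s+1) for s ≥ -6; f(t,s) = 0 for s < -6.
t=0: f(0,0)=1
t=1: f(1,-1)=1 f(1,1)=1
t=2: f(2,-2)=1 f(2,0)=2 f(2,2)=1
t=3: f(3,-3)=1 f(3,-1)=3 f(3,1)=3 f(3,3)=1
t=4: f(4,-4)=1 f(4,-2)=4 f(4,0)=6 f(4,2)=4 f(4,4)=1
t=5: f(5,-5)=1 f(5,-3)=5 f(5,-1)=10 f(5,1)=10 f(5,3)=5 f(5,5)=1
t=6: f(6,-6)=1 f(6,-4)=6 f(6,-2)=15 f(6,0)=20 f(6,2)=15 f(6,4)=6 f(6,6)=1
t=7: f(7,-5)=7 f(7,-3)=21 f(7,-1)=35 f(7,1)=35 f(7,3)=21 f(7,5)=7 f(7,7)=1
t=8: f(8,-6)=7 f(8,-4)=28 f(8,-2)=56 f(8,0)=70 f(8,2)=56 f(8,4)=28 f(8,6)=8 f(8,8)=1
t=9: f(9,-5)=35 f(9,-3)=84 f(9,-1)=126 f(9,1)=126 f(9,3)=84 f(9,5)=36 f(9,7)=9 f(9,9)=1
t=10: f(10,-6)=35 f(10,-4)=119 f(10,-2)=210 f(10,0)=252 f(10,2)=210 f(10,4)=120 f(10,6)=45 f(10,8)=10 f(10,10)=1
t=11: f(11,-5)=154 f(11,-3)=329 f(11,-1)=462 f(11,1)=462 f(11,3)=330 f(11,5)=165 f(11,7)=55 f(11,9)=11 f(11,11)=1
Σ_s f(11,s) = 1969
P = 1969/2048 = 1969/2048

Answer: 1969/2048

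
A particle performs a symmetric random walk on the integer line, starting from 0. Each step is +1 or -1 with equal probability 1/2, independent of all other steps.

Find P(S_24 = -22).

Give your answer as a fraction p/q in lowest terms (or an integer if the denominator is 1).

To reach position -22 after 24 steps: need 1 step of +1 and 23 of -1.
Favorable paths: C(24,1) = 24
Total paths: 2^24 = 16777216
P = 24/16777216 = 3/2097152

Answer: 3/2097152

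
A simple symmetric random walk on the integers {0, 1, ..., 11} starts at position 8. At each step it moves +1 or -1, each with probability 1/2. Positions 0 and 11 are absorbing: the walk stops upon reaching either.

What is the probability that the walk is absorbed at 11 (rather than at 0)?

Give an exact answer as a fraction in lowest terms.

Symmetric walk (p = 1/2): the harmonic-function argument gives P(hit 11 before 0 | start at 8) = a/N.
P = 8/11 = 8/11

Answer: 8/11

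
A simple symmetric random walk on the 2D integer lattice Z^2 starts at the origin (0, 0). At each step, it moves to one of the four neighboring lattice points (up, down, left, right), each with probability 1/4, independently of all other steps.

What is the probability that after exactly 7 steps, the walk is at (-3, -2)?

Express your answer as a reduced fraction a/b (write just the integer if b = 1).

Answer: 245/16384

Derivation:
Let h be the number of horizontal steps (so 7-h are vertical). To end at (-3,-2) need (h-3)/2 right-steps and ((7-h)-2)/2 up-steps.
Sum over h with 3 ≤ h ≤ 5, h ≡ 1 (mod 2), 7-h ≡ 0 (mod 2):
h=3: C(7,3)·C(3,0)·C(4,1) = 35·1·4 = 140
h=5: C(7,5)·C(5,1)·C(2,0) = 21·5·1 = 105
Total favorable: 245
Total paths: 4^7 = 16384
P = 245/16384 = 245/16384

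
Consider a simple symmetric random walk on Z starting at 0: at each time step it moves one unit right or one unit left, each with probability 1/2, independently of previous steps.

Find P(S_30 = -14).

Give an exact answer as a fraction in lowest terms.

Answer: 5852925/1073741824

Derivation:
To reach position -14 after 30 steps: need 8 steps of +1 and 22 of -1.
Favorable paths: C(30,8) = 5852925
Total paths: 2^30 = 1073741824
P = 5852925/1073741824 = 5852925/1073741824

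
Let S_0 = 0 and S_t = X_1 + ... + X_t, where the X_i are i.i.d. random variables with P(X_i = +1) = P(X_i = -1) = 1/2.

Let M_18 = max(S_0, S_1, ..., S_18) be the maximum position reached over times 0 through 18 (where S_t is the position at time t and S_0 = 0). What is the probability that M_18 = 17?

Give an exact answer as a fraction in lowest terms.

Let M_18 = max(S_0,...,S_18). Use the reflection principle: for j ≥ 1, #{paths with M_18 ≥ j} = #{S_18 ≥ j} + #{S_18 ≥ j+1}.
By reflection, #{M_18 ≥ 17} = #{S_18 ≥ 17} + #{S_18 ≥ 18} = 1 + 1 = 2.
#{M_18 ≥ 18} = #{S_18 ≥ 18} + #{S_18 ≥ 19} = 1 + 0 = 1.
#{M_18 = 17} = 2 - 1 = 1.
P(M_18 = 17) = 1/262144 = 1/262144

Answer: 1/262144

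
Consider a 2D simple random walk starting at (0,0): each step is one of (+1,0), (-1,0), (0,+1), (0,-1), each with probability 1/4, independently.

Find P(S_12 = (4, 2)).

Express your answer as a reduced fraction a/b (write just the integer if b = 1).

Let h be the number of horizontal steps (so 12-h are vertical). To end at (4,2) need (h+4)/2 right-steps and ((12-h)+2)/2 up-steps.
Sum over h with 4 ≤ h ≤ 10, h ≡ 0 (mod 2), 12-h ≡ 0 (mod 2):
h=4: C(12,4)·C(4,4)·C(8,5) = 495·1·56 = 27720
h=6: C(12,6)·C(6,5)·C(6,4) = 924·6·15 = 83160
h=8: C(12,8)·C(8,6)·C(4,3) = 495·28·4 = 55440
h=10: C(12,10)·C(10,7)·C(2,2) = 66·120·1 = 7920
Total favorable: 174240
Total paths: 4^12 = 16777216
P = 174240/16777216 = 5445/524288

Answer: 5445/524288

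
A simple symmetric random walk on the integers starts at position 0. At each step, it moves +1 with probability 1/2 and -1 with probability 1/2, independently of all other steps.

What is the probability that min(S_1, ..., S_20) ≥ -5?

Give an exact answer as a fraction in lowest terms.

Answer: 106267/131072

Derivation:
Let f(t,s) = #length-t paths at position s with S_1..S_t all ≥ -5.
f(t,s) = f(t-1,s-1) + f(t-1,s+1) for s ≥ -5; f(t,s) = 0 for s < -5.
t=0: f(0,0)=1
t=1: f(1,-1)=1 f(1,1)=1
t=2: f(2,-2)=1 f(2,0)=2 f(2,2)=1
t=3: f(3,-3)=1 f(3,-1)=3 f(3,1)=3 f(3,3)=1
t=4: f(4,-4)=1 f(4,-2)=4 f(4,0)=6 f(4,2)=4 f(4,4)=1
t=5: f(5,-5)=1 f(5,-3)=5 f(5,-1)=10 f(5,1)=10 f(5,3)=5 f(5,5)=1
t=6: f(6,-4)=6 f(6,-2)=15 f(6,0)=20 f(6,2)=15 f(6,4)=6 f(6,6)=1
t=7: f(7,-5)=6 f(7,-3)=21 f(7,-1)=35 f(7,1)=35 f(7,3)=21 f(7,5)=7 f(7,7)=1
t=8: f(8,-4)=27 f(8,-2)=56 f(8,0)=70 f(8,2)=56 f(8,4)=28 f(8,6)=8 f(8,8)=1
t=9: f(9,-5)=27 f(9,-3)=83 f(9,-1)=126 f(9,1)=126 f(9,3)=84 f(9,5)=36 f(9,7)=9 f(9,9)=1
t=10: f(10,-4)=110 f(10,-2)=209 f(10,0)=252 f(10,2)=210 f(10,4)=120 f(10,6)=45 f(10,8)=10 f(10,10)=1
t=11: f(11,-5)=110 f(11,-3)=319 f(11,-1)=461 f(11,1)=462 f(11,3)=330 f(11,5)=165 f(11,7)=55 f(11,9)=11 f(11,11)=1
t=12: f(12,-4)=429 f(12,-2)=780 f(12,0)=923 f(12,2)=792 f(12,4)=495 f(12,6)=220 f(12,8)=66 f(12,10)=12 f(12,12)=1
t=13: f(13,-5)=429 f(13,-3)=1209 f(13,-1)=1703 f(13,1)=1715 f(13,3)=1287 f(13,5)=715 f(13,7)=286 f(13,9)=78 f(13,11)=13 f(13,13)=1
t=14: f(14,-4)=1638 f(14,-2)=2912 f(14,0)=3418 f(14,2)=3002 f(14,4)=2002 f(14,6)=1001 f(14,8)=364 f(14,10)=91 f(14,12)=14 f(14,14)=1
t=15: f(15,-5)=1638 f(15,-3)=4550 f(15,-1)=6330 f(15,1)=6420 f(15,3)=5004 f(15,5)=3003 f(15,7)=1365 f(15,9)=455 f(15,11)=105 f(15,13)=15 f(15,15)=1
t=16: f(16,-4)=6188 f(16,-2)=10880 f(16,0)=12750 f(16,2)=11424 f(16,4)=8007 f(16,6)=4368 f(16,8)=1820 f(16,10)=560 f(16,12)=120 f(16,14)=16 f(16,16)=1
t=17: f(17,-5)=6188 f(17,-3)=17068 f(17,-1)=23630 f(17,1)=24174 f(17,3)=19431 f(17,5)=12375 f(17,7)=6188 f(17,9)=2380 f(17,11)=680 f(17,13)=136 f(17,15)=17 f(17,17)=1
t=18: f(18,-4)=23256 f(18,-2)=40698 f(18,0)=47804 f(18,2)=43605 f(18,4)=31806 f(18,6)=18563 f(18,8)=8568 f(18,10)=3060 f(18,12)=816 f(18,14)=153 f(18,16)=18 f(18,18)=1
t=19: f(19,-5)=23256 f(19,-3)=63954 f(19,-1)=88502 f(19,1)=91409 f(19,3)=75411 f(19,5)=50369 f(19,7)=27131 f(19,9)=11628 f(19,11)=3876 f(19,13)=969 f(19,15)=171 f(19,17)=19 f(19,19)=1
t=20: f(20,-4)=87210 f(20,-2)=152456 f(20,0)=179911 f(20,2)=166820 f(20,4)=125780 f(20,6)=77500 f(20,8)=38759 f(20,10)=15504 f(20,12)=4845 f(20,14)=1140 f(20,16)=190 f(20,18)=20 f(20,20)=1
Σ_s f(20,s) = 850136
P = 850136/1048576 = 106267/131072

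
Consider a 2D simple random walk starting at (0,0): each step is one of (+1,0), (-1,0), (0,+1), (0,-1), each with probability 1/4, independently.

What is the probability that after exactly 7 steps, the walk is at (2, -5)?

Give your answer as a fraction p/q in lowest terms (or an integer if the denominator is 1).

Let h be the number of horizontal steps (so 7-h are vertical). To end at (2,-5) need (h+2)/2 right-steps and ((7-h)-5)/2 up-steps.
Sum over h with 2 ≤ h ≤ 2, h ≡ 0 (mod 2), 7-h ≡ 1 (mod 2):
h=2: C(7,2)·C(2,2)·C(5,0) = 21·1·1 = 21
Total favorable: 21
Total paths: 4^7 = 16384
P = 21/16384 = 21/16384

Answer: 21/16384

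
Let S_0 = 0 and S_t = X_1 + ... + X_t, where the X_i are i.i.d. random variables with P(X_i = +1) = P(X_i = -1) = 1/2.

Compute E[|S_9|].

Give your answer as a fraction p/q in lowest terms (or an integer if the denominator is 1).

S_9 takes values m ≡ 1 (mod 2) with |m| ≤ 9; P(S_9=m) = C(9,(9+m)/2)/2^9.
Total paths: 2^9 = 512
Distribution: P(S=-9)=1/512, P(S=-7)=9/512, P(S=-5)=36/512, P(S=-3)=84/512, P(S=-1)=126/512, P(S=1)=126/512, P(S=3)=84/512, P(S=5)=36/512, P(S=7)=9/512, P(S=9)=1/512
E[|S_9|] = Σ_m |m|·P(S_9=m) = 1260/512 = 315/128

Answer: 315/128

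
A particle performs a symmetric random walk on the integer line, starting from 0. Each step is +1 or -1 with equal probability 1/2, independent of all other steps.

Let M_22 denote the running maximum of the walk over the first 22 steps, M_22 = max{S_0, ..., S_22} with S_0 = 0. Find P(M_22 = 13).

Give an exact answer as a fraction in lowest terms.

Let M_22 = max(S_0,...,S_22). Use the reflection principle: for j ≥ 1, #{paths with M_22 ≥ j} = #{S_22 ≥ j} + #{S_22 ≥ j+1}.
By reflection, #{M_22 ≥ 13} = #{S_22 ≥ 13} + #{S_22 ≥ 14} = 9109 + 9109 = 18218.
#{M_22 ≥ 14} = #{S_22 ≥ 14} + #{S_22 ≥ 15} = 9109 + 1794 = 10903.
#{M_22 = 13} = 18218 - 10903 = 7315.
P(M_22 = 13) = 7315/4194304 = 7315/4194304

Answer: 7315/4194304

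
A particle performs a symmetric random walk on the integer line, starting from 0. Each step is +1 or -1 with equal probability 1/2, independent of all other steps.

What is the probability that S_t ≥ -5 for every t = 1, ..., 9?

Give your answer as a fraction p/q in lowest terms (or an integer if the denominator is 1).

Answer: 123/128

Derivation:
Let f(t,s) = #length-t paths at position s with S_1..S_t all ≥ -5.
f(t,s) = f(t-1,s-1) + f(t-1,s+1) for s ≥ -5; f(t,s) = 0 for s < -5.
t=0: f(0,0)=1
t=1: f(1,-1)=1 f(1,1)=1
t=2: f(2,-2)=1 f(2,0)=2 f(2,2)=1
t=3: f(3,-3)=1 f(3,-1)=3 f(3,1)=3 f(3,3)=1
t=4: f(4,-4)=1 f(4,-2)=4 f(4,0)=6 f(4,2)=4 f(4,4)=1
t=5: f(5,-5)=1 f(5,-3)=5 f(5,-1)=10 f(5,1)=10 f(5,3)=5 f(5,5)=1
t=6: f(6,-4)=6 f(6,-2)=15 f(6,0)=20 f(6,2)=15 f(6,4)=6 f(6,6)=1
t=7: f(7,-5)=6 f(7,-3)=21 f(7,-1)=35 f(7,1)=35 f(7,3)=21 f(7,5)=7 f(7,7)=1
t=8: f(8,-4)=27 f(8,-2)=56 f(8,0)=70 f(8,2)=56 f(8,4)=28 f(8,6)=8 f(8,8)=1
t=9: f(9,-5)=27 f(9,-3)=83 f(9,-1)=126 f(9,1)=126 f(9,3)=84 f(9,5)=36 f(9,7)=9 f(9,9)=1
Σ_s f(9,s) = 492
P = 492/512 = 123/128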